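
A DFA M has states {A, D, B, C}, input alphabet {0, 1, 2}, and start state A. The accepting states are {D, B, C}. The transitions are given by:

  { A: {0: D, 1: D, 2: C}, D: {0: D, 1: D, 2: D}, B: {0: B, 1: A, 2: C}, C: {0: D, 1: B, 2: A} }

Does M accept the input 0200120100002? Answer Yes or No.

A → D → D → D → D → D → D → D → D → D → D → D → D → D
End state D is accepting.

Yes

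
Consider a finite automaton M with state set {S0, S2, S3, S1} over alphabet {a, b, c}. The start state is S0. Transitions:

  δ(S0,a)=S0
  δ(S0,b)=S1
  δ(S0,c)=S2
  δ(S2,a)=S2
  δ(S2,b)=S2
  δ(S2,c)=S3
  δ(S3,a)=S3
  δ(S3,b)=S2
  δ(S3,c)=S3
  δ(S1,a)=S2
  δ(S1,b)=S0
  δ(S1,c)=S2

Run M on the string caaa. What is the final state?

S2

Trace: S0 -c-> S2 -a-> S2 -a-> S2 -a-> S2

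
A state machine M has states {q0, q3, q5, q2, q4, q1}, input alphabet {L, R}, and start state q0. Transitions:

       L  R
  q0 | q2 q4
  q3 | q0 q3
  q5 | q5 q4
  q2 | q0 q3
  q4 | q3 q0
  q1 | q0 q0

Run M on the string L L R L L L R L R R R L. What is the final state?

Trace: q0 -L-> q2 -L-> q0 -R-> q4 -L-> q3 -L-> q0 -L-> q2 -R-> q3 -L-> q0 -R-> q4 -R-> q0 -R-> q4 -L-> q3

q3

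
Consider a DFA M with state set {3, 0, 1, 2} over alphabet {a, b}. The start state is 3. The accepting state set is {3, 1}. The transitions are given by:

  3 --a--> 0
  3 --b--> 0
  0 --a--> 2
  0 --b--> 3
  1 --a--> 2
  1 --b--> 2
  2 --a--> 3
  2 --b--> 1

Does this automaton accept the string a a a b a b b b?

Yes

3 → 0 → 2 → 3 → 0 → 2 → 1 → 2 → 1
End state 1 is accepting.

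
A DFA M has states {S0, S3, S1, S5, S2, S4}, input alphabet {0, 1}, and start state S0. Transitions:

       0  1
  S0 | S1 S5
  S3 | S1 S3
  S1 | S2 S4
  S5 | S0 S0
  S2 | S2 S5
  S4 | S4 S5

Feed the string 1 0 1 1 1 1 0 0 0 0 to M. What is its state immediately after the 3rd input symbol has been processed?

Trace: S0 -1-> S5 -0-> S0 -1-> S5
After 3 symbols: S5.

S5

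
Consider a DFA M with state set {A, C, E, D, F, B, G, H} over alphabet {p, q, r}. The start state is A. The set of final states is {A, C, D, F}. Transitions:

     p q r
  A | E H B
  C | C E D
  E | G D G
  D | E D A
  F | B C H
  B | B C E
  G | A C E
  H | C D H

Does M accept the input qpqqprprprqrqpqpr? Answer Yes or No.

start at A
read 'q': A → H
read 'p': H → C
read 'q': C → E
read 'q': E → D
read 'p': D → E
read 'r': E → G
read 'p': G → A
read 'r': A → B
read 'p': B → B
read 'r': B → E
read 'q': E → D
read 'r': D → A
read 'q': A → H
read 'p': H → C
read 'q': C → E
read 'p': E → G
read 'r': G → E
End state E is not accepting.

No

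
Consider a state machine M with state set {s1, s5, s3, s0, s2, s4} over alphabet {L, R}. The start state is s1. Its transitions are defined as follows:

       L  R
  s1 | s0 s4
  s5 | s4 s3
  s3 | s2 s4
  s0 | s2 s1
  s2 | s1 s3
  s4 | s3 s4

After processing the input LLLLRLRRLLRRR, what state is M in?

s4

Trace: s1 -L-> s0 -L-> s2 -L-> s1 -L-> s0 -R-> s1 -L-> s0 -R-> s1 -R-> s4 -L-> s3 -L-> s2 -R-> s3 -R-> s4 -R-> s4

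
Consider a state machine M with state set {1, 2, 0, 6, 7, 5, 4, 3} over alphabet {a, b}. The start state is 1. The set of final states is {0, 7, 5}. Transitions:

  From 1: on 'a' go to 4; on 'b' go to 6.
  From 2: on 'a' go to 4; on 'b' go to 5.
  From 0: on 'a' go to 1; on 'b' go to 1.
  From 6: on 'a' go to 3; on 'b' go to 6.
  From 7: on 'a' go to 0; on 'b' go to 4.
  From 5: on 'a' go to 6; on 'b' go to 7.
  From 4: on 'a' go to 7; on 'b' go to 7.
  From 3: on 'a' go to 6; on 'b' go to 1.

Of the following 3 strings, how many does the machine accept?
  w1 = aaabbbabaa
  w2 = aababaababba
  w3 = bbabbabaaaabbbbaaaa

2

w1: 1 → 4 → 7 → 0 → 1 → 6 → 6 → 3 → 1 → 4 → 7  → end 7, accepted
w2: 1 → 4 → 7 → 4 → 7 → 4 → 7 → 0 → 1 → 4 → 7 → 4 → 7  → end 7, accepted
w3: 1 → 6 → 6 → 3 → 1 → 6 → 3 → 1 → 4 → 7 → 0 → 1 → 6 → 6 → 6 → 6 → 3 → 6 → 3 → 6  → end 6, rejected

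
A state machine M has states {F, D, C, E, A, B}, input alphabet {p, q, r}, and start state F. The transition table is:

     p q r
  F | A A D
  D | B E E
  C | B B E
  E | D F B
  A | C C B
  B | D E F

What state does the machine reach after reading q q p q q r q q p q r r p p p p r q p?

start at F
read 'q': F → A
read 'q': A → C
read 'p': C → B
read 'q': B → E
read 'q': E → F
read 'r': F → D
read 'q': D → E
read 'q': E → F
read 'p': F → A
read 'q': A → C
read 'r': C → E
read 'r': E → B
read 'p': B → D
read 'p': D → B
read 'p': B → D
read 'p': D → B
read 'r': B → F
read 'q': F → A
read 'p': A → C

C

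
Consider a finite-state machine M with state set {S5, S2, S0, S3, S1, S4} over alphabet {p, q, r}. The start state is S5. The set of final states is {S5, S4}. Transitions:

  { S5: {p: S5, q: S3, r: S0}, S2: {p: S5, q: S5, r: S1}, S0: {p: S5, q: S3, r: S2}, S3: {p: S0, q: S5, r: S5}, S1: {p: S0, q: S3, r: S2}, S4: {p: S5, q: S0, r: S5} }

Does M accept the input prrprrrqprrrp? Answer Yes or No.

Yes

S5 → S5 → S0 → S2 → S5 → S0 → S2 → S1 → S3 → S0 → S2 → S1 → S2 → S5
End state S5 is accepting.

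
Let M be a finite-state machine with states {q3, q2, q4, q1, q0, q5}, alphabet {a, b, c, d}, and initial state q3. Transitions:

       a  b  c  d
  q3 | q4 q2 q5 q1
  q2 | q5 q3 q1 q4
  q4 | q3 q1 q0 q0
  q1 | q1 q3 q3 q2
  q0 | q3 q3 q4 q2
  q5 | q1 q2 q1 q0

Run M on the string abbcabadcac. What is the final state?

q5

Trace: q3 -a-> q4 -b-> q1 -b-> q3 -c-> q5 -a-> q1 -b-> q3 -a-> q4 -d-> q0 -c-> q4 -a-> q3 -c-> q5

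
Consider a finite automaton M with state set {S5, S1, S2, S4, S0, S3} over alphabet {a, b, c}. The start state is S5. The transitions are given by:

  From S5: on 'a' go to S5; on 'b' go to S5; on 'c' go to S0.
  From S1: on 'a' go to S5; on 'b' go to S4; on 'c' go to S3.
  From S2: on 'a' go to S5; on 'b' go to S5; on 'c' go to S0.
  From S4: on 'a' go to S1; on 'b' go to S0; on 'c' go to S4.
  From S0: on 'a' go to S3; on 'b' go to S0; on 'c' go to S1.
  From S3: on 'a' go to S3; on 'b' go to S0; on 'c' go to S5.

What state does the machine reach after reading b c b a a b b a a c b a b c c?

S1

start at S5
read 'b': S5 → S5
read 'c': S5 → S0
read 'b': S0 → S0
read 'a': S0 → S3
read 'a': S3 → S3
read 'b': S3 → S0
read 'b': S0 → S0
read 'a': S0 → S3
read 'a': S3 → S3
read 'c': S3 → S5
read 'b': S5 → S5
read 'a': S5 → S5
read 'b': S5 → S5
read 'c': S5 → S0
read 'c': S0 → S1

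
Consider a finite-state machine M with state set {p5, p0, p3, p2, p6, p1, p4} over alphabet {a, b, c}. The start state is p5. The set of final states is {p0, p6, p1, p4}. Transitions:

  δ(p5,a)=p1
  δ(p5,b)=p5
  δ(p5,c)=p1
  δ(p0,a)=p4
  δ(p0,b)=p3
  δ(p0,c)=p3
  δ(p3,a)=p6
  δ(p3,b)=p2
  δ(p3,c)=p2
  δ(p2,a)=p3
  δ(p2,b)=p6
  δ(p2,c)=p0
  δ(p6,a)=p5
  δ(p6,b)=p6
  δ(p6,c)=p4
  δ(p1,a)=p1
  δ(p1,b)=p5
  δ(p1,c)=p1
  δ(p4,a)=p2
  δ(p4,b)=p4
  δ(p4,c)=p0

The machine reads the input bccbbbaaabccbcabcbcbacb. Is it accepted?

start at p5
read 'b': p5 → p5
read 'c': p5 → p1
read 'c': p1 → p1
read 'b': p1 → p5
read 'b': p5 → p5
read 'b': p5 → p5
read 'a': p5 → p1
read 'a': p1 → p1
read 'a': p1 → p1
read 'b': p1 → p5
read 'c': p5 → p1
read 'c': p1 → p1
read 'b': p1 → p5
read 'c': p5 → p1
read 'a': p1 → p1
read 'b': p1 → p5
read 'c': p5 → p1
read 'b': p1 → p5
read 'c': p5 → p1
read 'b': p1 → p5
read 'a': p5 → p1
read 'c': p1 → p1
read 'b': p1 → p5
End state p5 is not accepting.

No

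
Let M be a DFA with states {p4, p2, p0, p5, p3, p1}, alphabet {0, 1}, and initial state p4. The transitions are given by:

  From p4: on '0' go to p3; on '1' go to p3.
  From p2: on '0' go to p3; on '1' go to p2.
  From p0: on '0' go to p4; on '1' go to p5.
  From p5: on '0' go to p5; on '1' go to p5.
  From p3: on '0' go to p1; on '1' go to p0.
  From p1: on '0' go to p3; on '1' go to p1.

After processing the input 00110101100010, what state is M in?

p3

Trace: p4 -0-> p3 -0-> p1 -1-> p1 -1-> p1 -0-> p3 -1-> p0 -0-> p4 -1-> p3 -1-> p0 -0-> p4 -0-> p3 -0-> p1 -1-> p1 -0-> p3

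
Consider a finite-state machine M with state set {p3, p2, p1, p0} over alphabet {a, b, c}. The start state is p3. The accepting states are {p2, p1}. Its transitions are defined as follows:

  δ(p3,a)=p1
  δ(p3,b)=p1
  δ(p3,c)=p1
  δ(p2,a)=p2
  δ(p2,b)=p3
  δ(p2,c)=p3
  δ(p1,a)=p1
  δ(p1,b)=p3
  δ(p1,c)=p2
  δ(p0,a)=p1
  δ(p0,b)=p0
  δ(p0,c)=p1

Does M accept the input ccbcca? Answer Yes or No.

Yes

Trace: p3 -c-> p1 -c-> p2 -b-> p3 -c-> p1 -c-> p2 -a-> p2
End state p2 is accepting.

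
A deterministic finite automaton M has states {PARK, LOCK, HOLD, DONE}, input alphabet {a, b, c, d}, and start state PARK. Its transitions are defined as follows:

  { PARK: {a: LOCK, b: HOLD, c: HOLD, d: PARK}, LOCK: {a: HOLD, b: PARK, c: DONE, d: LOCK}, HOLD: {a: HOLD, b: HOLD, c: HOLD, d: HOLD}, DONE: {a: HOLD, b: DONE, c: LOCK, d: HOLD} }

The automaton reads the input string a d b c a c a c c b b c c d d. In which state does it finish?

Trace: PARK -a-> LOCK -d-> LOCK -b-> PARK -c-> HOLD -a-> HOLD -c-> HOLD -a-> HOLD -c-> HOLD -c-> HOLD -b-> HOLD -b-> HOLD -c-> HOLD -c-> HOLD -d-> HOLD -d-> HOLD

HOLD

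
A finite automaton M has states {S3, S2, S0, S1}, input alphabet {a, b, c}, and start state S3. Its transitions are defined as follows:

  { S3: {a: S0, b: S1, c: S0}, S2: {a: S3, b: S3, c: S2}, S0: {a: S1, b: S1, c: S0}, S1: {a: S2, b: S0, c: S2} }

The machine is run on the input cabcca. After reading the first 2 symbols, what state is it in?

S1

Trace: S3 -c-> S0 -a-> S1
After 2 symbols: S1.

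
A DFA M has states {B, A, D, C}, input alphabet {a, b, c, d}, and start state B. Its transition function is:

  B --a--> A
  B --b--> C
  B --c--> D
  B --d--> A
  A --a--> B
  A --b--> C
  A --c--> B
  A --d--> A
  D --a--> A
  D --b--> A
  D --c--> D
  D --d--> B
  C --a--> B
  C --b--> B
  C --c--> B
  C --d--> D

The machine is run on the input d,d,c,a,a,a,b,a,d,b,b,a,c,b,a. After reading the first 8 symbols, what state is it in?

B → A → A → B → A → B → A → C → B
After 8 symbols: B.

B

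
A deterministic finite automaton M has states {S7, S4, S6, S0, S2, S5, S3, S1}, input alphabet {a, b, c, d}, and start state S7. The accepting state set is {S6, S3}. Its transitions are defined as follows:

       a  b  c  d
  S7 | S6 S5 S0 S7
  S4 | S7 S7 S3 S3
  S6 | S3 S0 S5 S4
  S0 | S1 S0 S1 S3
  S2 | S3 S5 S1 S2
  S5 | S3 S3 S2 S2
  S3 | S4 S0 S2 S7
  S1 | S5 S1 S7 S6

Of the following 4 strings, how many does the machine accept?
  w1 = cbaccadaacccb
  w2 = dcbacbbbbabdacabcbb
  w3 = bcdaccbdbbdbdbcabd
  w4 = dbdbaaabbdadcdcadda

0

w1: S7 → S0 → S0 → S1 → S7 → S0 → S1 → S6 → S3 → S4 → S3 → S2 → S1 → S1  → end S1, rejected
w2: S7 → S7 → S0 → S0 → S1 → S7 → S5 → S3 → S0 → S0 → S1 → S1 → S6 → S3 → S2 → S3 → S0 → S1 → S1 → S1  → end S1, rejected
w3: S7 → S5 → S2 → S2 → S3 → S2 → S1 → S1 → S6 → S0 → S0 → S3 → S0 → S3 → S0 → S1 → S5 → S3 → S7  → end S7, rejected
w4: S7 → S7 → S5 → S2 → S5 → S3 → S4 → S7 → S5 → S3 → S7 → S6 → S4 → S3 → S7 → S0 → S1 → S6 → S4 → S7  → end S7, rejected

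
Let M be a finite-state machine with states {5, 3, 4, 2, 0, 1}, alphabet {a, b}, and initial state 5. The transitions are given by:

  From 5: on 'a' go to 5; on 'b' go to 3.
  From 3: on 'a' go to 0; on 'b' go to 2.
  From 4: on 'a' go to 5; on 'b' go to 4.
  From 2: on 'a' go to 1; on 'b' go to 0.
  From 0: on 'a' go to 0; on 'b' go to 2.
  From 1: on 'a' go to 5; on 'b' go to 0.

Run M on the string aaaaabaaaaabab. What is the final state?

0

5 → 5 → 5 → 5 → 5 → 5 → 3 → 0 → 0 → 0 → 0 → 0 → 2 → 1 → 0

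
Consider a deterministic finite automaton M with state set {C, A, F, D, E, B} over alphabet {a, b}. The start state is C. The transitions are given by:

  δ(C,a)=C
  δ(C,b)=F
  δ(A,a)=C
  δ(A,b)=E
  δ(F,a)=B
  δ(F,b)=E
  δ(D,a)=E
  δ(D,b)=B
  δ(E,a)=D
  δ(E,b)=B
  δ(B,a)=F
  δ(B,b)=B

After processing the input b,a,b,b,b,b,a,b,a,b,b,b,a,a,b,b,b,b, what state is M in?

B

C → F → B → B → B → B → B → F → E → D → B → B → B → F → B → B → B → B → B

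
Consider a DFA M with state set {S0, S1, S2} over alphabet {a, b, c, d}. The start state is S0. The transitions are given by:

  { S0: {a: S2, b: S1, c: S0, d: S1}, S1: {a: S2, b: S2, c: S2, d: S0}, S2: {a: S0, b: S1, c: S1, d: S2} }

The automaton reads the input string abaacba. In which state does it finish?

S0 → S2 → S1 → S2 → S0 → S0 → S1 → S2

S2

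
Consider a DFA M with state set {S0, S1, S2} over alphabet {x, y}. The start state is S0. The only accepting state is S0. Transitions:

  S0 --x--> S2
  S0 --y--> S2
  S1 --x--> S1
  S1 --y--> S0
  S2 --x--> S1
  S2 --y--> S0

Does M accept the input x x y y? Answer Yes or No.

Trace: S0 -x-> S2 -x-> S1 -y-> S0 -y-> S2
End state S2 is not accepting.

No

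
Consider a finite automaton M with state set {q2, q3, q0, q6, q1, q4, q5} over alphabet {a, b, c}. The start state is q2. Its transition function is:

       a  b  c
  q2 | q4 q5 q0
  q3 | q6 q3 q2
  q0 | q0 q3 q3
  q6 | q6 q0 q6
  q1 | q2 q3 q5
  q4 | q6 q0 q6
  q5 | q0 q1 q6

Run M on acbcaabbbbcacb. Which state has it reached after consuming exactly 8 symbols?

q3

q2 → q4 → q6 → q0 → q3 → q6 → q6 → q0 → q3
After 8 symbols: q3.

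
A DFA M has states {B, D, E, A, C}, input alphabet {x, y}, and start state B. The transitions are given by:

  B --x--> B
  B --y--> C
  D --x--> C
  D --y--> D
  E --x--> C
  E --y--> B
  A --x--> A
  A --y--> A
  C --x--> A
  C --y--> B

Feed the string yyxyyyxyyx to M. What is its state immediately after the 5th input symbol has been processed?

Trace: B -y-> C -y-> B -x-> B -y-> C -y-> B
After 5 symbols: B.

B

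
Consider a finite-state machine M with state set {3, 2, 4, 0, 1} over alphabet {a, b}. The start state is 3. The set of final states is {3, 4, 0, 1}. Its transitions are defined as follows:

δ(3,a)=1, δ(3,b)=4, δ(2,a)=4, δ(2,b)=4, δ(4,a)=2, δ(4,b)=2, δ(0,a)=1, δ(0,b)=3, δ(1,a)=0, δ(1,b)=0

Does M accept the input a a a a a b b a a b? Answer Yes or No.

Yes

Trace: 3 -a-> 1 -a-> 0 -a-> 1 -a-> 0 -a-> 1 -b-> 0 -b-> 3 -a-> 1 -a-> 0 -b-> 3
End state 3 is accepting.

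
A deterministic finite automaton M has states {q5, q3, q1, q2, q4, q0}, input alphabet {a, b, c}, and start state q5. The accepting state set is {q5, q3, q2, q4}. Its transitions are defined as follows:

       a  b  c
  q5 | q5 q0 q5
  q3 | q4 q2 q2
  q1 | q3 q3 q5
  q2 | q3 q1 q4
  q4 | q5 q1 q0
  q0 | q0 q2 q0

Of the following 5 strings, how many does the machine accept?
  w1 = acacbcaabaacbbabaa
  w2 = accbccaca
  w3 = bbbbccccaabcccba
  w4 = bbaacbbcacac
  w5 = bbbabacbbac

3

w1: Trace: q5 -a-> q5 -c-> q5 -a-> q5 -c-> q5 -b-> q0 -c-> q0 -a-> q0 -a-> q0 -b-> q2 -a-> q3 -a-> q4 -c-> q0 -b-> q2 -b-> q1 -a-> q3 -b-> q2 -a-> q3 -a-> q4  → end q4, accepted
w2: Trace: q5 -a-> q5 -c-> q5 -c-> q5 -b-> q0 -c-> q0 -c-> q0 -a-> q0 -c-> q0 -a-> q0  → end q0, rejected
w3: Trace: q5 -b-> q0 -b-> q2 -b-> q1 -b-> q3 -c-> q2 -c-> q4 -c-> q0 -c-> q0 -a-> q0 -a-> q0 -b-> q2 -c-> q4 -c-> q0 -c-> q0 -b-> q2 -a-> q3  → end q3, accepted
w4: Trace: q5 -b-> q0 -b-> q2 -a-> q3 -a-> q4 -c-> q0 -b-> q2 -b-> q1 -c-> q5 -a-> q5 -c-> q5 -a-> q5 -c-> q5  → end q5, accepted
w5: Trace: q5 -b-> q0 -b-> q2 -b-> q1 -a-> q3 -b-> q2 -a-> q3 -c-> q2 -b-> q1 -b-> q3 -a-> q4 -c-> q0  → end q0, rejected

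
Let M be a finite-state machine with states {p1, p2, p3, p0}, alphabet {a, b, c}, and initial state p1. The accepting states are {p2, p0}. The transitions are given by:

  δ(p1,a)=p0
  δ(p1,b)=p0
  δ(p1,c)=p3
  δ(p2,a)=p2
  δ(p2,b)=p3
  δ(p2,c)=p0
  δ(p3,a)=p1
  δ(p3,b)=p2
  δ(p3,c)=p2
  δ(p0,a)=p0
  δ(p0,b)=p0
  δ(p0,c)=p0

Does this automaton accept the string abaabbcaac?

Yes

Trace: p1 -a-> p0 -b-> p0 -a-> p0 -a-> p0 -b-> p0 -b-> p0 -c-> p0 -a-> p0 -a-> p0 -c-> p0
End state p0 is accepting.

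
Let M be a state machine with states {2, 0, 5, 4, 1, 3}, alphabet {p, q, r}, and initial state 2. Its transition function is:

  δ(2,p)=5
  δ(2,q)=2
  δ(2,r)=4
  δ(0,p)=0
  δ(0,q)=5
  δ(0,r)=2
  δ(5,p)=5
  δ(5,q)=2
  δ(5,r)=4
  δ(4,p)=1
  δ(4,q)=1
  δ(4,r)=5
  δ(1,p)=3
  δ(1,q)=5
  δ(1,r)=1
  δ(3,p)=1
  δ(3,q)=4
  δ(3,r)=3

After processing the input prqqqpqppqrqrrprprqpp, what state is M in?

5

Trace: 2 -p-> 5 -r-> 4 -q-> 1 -q-> 5 -q-> 2 -p-> 5 -q-> 2 -p-> 5 -p-> 5 -q-> 2 -r-> 4 -q-> 1 -r-> 1 -r-> 1 -p-> 3 -r-> 3 -p-> 1 -r-> 1 -q-> 5 -p-> 5 -p-> 5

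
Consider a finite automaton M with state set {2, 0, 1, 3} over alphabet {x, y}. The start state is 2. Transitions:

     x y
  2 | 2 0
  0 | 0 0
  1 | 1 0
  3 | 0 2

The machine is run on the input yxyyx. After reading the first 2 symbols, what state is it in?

0

start at 2
read 'y': 2 → 0
read 'x': 0 → 0
After 2 symbols: 0.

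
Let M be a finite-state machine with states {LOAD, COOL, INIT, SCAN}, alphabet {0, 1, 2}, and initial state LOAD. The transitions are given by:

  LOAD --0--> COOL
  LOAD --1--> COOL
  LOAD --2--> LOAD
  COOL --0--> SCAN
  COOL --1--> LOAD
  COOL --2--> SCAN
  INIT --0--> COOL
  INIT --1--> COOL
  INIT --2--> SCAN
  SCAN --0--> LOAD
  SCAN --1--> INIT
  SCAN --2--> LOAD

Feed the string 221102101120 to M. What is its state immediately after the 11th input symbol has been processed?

SCAN

LOAD → LOAD → LOAD → COOL → LOAD → COOL → SCAN → INIT → COOL → LOAD → COOL → SCAN
After 11 symbols: SCAN.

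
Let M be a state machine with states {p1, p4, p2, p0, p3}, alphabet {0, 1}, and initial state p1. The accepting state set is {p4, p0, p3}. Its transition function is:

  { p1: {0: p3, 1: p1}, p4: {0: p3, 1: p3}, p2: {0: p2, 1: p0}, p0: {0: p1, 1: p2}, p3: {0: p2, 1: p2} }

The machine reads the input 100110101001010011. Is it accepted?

start at p1
read '1': p1 → p1
read '0': p1 → p3
read '0': p3 → p2
read '1': p2 → p0
read '1': p0 → p2
read '0': p2 → p2
read '1': p2 → p0
read '0': p0 → p1
read '1': p1 → p1
read '0': p1 → p3
read '0': p3 → p2
read '1': p2 → p0
read '0': p0 → p1
read '1': p1 → p1
read '0': p1 → p3
read '0': p3 → p2
read '1': p2 → p0
read '1': p0 → p2
End state p2 is not accepting.

No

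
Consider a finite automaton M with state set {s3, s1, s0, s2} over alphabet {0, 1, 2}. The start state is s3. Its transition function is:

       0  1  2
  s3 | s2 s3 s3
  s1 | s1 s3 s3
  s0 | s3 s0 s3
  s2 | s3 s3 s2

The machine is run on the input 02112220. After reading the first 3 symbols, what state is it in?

start at s3
read '0': s3 → s2
read '2': s2 → s2
read '1': s2 → s3
After 3 symbols: s3.

s3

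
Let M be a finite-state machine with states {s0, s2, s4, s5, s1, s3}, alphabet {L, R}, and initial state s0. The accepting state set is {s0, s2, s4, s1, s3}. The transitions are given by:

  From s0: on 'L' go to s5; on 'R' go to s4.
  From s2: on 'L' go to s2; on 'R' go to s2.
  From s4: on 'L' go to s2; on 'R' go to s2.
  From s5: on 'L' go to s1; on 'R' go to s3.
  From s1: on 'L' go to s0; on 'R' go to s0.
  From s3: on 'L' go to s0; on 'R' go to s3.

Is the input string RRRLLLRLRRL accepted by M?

Yes

Trace: s0 -R-> s4 -R-> s2 -R-> s2 -L-> s2 -L-> s2 -L-> s2 -R-> s2 -L-> s2 -R-> s2 -R-> s2 -L-> s2
End state s2 is accepting.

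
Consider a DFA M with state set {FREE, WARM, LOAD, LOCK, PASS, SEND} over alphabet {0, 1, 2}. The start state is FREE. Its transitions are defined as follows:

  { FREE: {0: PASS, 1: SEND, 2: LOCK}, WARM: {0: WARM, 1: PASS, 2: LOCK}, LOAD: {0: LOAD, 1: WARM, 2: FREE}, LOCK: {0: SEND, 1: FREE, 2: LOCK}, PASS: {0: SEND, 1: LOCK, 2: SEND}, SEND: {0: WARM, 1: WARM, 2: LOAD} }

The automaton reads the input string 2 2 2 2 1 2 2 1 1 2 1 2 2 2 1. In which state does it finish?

start at FREE
read '2': FREE → LOCK
read '2': LOCK → LOCK
read '2': LOCK → LOCK
read '2': LOCK → LOCK
read '1': LOCK → FREE
read '2': FREE → LOCK
read '2': LOCK → LOCK
read '1': LOCK → FREE
read '1': FREE → SEND
read '2': SEND → LOAD
read '1': LOAD → WARM
read '2': WARM → LOCK
read '2': LOCK → LOCK
read '2': LOCK → LOCK
read '1': LOCK → FREE

FREE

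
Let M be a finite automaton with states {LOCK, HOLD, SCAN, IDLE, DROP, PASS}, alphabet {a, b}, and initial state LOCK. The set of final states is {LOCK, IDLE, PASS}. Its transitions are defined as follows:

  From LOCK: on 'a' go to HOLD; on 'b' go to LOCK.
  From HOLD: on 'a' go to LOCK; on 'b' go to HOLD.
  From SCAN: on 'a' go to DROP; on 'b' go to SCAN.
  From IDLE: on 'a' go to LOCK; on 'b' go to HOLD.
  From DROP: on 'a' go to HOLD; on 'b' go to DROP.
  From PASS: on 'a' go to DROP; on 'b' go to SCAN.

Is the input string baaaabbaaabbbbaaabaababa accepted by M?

LOCK → LOCK → HOLD → LOCK → HOLD → LOCK → LOCK → LOCK → HOLD → LOCK → HOLD → HOLD → HOLD → HOLD → HOLD → LOCK → HOLD → LOCK → LOCK → HOLD → LOCK → LOCK → HOLD → HOLD → LOCK
End state LOCK is accepting.

Yes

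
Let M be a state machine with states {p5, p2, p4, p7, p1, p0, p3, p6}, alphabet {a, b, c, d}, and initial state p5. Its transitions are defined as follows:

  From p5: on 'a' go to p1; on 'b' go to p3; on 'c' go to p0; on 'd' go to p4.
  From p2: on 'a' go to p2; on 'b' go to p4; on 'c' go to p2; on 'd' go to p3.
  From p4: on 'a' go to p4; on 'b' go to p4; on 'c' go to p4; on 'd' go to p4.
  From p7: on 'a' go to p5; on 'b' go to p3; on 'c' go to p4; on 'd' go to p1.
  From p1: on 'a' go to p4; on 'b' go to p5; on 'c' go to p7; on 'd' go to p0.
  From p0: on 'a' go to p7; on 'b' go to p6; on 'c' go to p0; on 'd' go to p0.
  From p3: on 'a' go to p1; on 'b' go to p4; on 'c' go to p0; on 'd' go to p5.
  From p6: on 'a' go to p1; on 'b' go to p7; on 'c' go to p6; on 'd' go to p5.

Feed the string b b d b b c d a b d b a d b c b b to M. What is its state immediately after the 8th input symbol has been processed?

p5 → p3 → p4 → p4 → p4 → p4 → p4 → p4 → p4
After 8 symbols: p4.

p4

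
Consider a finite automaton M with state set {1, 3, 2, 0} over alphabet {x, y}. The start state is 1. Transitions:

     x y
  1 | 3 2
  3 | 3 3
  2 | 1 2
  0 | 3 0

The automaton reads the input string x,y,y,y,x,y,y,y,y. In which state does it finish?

1 → 3 → 3 → 3 → 3 → 3 → 3 → 3 → 3 → 3

3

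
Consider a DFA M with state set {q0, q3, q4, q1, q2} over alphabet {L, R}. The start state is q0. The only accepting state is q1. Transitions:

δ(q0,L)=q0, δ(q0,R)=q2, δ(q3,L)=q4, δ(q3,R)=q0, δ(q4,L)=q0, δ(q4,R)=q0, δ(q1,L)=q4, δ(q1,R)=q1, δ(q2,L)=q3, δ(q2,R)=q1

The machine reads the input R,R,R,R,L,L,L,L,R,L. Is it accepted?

No

Trace: q0 -R-> q2 -R-> q1 -R-> q1 -R-> q1 -L-> q4 -L-> q0 -L-> q0 -L-> q0 -R-> q2 -L-> q3
End state q3 is not accepting.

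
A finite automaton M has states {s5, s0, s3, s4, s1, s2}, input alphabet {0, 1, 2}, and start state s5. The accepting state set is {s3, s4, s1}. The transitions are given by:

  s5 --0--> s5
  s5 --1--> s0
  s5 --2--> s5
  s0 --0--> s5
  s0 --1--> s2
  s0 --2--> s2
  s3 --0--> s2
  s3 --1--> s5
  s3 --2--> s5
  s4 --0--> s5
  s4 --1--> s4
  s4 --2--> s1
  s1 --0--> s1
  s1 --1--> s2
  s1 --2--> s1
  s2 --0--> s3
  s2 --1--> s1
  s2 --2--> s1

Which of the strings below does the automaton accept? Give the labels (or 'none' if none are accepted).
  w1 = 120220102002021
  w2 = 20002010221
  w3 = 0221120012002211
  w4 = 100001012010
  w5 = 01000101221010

w3

w1: Trace: s5 -1-> s0 -2-> s2 -0-> s3 -2-> s5 -2-> s5 -0-> s5 -1-> s0 -0-> s5 -2-> s5 -0-> s5 -0-> s5 -2-> s5 -0-> s5 -2-> s5 -1-> s0  → end s0, rejected
w2: Trace: s5 -2-> s5 -0-> s5 -0-> s5 -0-> s5 -2-> s5 -0-> s5 -1-> s0 -0-> s5 -2-> s5 -2-> s5 -1-> s0  → end s0, rejected
w3: Trace: s5 -0-> s5 -2-> s5 -2-> s5 -1-> s0 -1-> s2 -2-> s1 -0-> s1 -0-> s1 -1-> s2 -2-> s1 -0-> s1 -0-> s1 -2-> s1 -2-> s1 -1-> s2 -1-> s1  → end s1, accepted
w4: Trace: s5 -1-> s0 -0-> s5 -0-> s5 -0-> s5 -0-> s5 -1-> s0 -0-> s5 -1-> s0 -2-> s2 -0-> s3 -1-> s5 -0-> s5  → end s5, rejected
w5: Trace: s5 -0-> s5 -1-> s0 -0-> s5 -0-> s5 -0-> s5 -1-> s0 -0-> s5 -1-> s0 -2-> s2 -2-> s1 -1-> s2 -0-> s3 -1-> s5 -0-> s5  → end s5, rejected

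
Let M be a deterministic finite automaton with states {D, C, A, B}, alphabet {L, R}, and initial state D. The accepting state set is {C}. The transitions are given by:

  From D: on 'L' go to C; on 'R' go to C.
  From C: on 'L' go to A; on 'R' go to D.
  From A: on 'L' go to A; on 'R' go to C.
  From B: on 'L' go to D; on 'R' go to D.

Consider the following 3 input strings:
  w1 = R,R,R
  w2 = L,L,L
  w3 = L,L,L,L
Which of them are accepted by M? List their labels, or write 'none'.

w1: D → C → D → C  → end C, accepted
w2: D → C → A → A  → end A, rejected
w3: D → C → A → A → A  → end A, rejected

w1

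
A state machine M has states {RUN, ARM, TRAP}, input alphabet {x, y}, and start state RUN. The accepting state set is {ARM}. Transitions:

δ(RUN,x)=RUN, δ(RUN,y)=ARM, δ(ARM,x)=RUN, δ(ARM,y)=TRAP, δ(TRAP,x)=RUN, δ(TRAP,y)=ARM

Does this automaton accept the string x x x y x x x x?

No

RUN → RUN → RUN → RUN → ARM → RUN → RUN → RUN → RUN
End state RUN is not accepting.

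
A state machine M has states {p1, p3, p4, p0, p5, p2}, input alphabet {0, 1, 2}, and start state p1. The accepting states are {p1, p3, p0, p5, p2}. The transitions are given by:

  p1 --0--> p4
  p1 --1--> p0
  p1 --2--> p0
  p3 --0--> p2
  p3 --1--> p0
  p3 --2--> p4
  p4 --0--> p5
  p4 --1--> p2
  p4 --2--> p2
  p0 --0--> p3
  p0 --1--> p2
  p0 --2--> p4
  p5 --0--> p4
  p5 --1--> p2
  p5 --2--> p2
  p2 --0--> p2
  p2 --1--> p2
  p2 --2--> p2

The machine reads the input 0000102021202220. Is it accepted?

Yes

start at p1
read '0': p1 → p4
read '0': p4 → p5
read '0': p5 → p4
read '0': p4 → p5
read '1': p5 → p2
read '0': p2 → p2
read '2': p2 → p2
read '0': p2 → p2
read '2': p2 → p2
read '1': p2 → p2
read '2': p2 → p2
read '0': p2 → p2
read '2': p2 → p2
read '2': p2 → p2
read '2': p2 → p2
read '0': p2 → p2
End state p2 is accepting.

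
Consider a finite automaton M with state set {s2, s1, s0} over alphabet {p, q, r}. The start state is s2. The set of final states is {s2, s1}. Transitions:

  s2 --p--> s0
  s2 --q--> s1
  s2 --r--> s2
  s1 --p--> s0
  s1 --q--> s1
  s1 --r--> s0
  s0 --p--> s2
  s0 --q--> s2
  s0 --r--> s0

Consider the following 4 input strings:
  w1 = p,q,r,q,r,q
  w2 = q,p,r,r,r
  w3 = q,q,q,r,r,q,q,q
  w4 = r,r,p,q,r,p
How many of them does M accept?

w1: s2 → s0 → s2 → s2 → s1 → s0 → s2  → end s2, accepted
w2: s2 → s1 → s0 → s0 → s0 → s0  → end s0, rejected
w3: s2 → s1 → s1 → s1 → s0 → s0 → s2 → s1 → s1  → end s1, accepted
w4: s2 → s2 → s2 → s0 → s2 → s2 → s0  → end s0, rejected

2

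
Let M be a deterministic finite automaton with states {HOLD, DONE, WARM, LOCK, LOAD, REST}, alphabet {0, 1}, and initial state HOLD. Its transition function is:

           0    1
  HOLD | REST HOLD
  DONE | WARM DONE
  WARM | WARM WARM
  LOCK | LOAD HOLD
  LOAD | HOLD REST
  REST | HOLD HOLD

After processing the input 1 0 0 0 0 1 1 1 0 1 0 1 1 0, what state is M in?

HOLD → HOLD → REST → HOLD → REST → HOLD → HOLD → HOLD → HOLD → REST → HOLD → REST → HOLD → HOLD → REST

REST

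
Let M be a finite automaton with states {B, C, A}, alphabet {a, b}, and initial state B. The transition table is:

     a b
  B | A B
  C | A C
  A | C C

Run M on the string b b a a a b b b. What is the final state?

C

Trace: B -b-> B -b-> B -a-> A -a-> C -a-> A -b-> C -b-> C -b-> C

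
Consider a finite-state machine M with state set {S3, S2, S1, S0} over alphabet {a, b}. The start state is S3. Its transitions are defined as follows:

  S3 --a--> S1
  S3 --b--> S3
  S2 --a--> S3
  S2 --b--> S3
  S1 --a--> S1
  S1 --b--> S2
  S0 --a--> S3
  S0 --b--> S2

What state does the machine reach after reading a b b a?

S1

S3 → S1 → S2 → S3 → S1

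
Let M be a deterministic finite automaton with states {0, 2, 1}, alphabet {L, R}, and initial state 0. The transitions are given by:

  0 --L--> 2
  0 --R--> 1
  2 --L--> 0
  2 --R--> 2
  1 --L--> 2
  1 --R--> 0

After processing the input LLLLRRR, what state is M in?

start at 0
read 'L': 0 → 2
read 'L': 2 → 0
read 'L': 0 → 2
read 'L': 2 → 0
read 'R': 0 → 1
read 'R': 1 → 0
read 'R': 0 → 1

1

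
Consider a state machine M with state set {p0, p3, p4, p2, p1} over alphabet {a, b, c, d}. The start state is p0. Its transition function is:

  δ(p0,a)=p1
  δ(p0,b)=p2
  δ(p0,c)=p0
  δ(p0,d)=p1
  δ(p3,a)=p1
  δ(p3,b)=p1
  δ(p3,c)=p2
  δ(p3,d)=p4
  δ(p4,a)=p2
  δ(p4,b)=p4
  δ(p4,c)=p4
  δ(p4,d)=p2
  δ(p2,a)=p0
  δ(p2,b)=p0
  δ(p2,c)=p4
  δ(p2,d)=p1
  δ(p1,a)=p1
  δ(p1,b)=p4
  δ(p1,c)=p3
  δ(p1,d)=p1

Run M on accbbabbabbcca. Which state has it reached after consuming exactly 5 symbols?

p0 → p1 → p3 → p2 → p0 → p2
After 5 symbols: p2.

p2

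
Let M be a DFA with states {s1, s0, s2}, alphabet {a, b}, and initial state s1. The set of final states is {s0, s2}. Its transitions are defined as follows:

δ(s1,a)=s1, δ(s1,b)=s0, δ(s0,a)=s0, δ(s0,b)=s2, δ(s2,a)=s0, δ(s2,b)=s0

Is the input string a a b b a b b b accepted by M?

Yes

s1 → s1 → s1 → s0 → s2 → s0 → s2 → s0 → s2
End state s2 is accepting.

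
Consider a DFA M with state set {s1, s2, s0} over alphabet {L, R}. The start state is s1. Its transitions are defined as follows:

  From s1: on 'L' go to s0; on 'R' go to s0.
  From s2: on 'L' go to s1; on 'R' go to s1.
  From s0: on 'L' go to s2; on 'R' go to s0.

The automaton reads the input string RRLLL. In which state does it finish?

s0

start at s1
read 'R': s1 → s0
read 'R': s0 → s0
read 'L': s0 → s2
read 'L': s2 → s1
read 'L': s1 → s0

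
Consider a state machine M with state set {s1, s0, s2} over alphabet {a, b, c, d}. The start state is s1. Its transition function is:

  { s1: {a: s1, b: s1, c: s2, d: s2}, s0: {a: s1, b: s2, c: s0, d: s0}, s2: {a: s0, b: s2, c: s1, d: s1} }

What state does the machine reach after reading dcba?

start at s1
read 'd': s1 → s2
read 'c': s2 → s1
read 'b': s1 → s1
read 'a': s1 → s1

s1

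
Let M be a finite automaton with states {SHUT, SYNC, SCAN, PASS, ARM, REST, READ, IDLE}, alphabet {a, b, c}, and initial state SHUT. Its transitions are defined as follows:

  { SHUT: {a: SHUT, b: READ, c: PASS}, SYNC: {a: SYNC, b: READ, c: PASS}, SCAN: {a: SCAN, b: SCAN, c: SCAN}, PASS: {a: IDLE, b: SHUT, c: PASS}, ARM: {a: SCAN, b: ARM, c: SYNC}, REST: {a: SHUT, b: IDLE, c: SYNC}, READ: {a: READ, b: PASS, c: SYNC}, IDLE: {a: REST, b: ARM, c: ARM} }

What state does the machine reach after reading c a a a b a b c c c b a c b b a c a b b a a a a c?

Trace: SHUT -c-> PASS -a-> IDLE -a-> REST -a-> SHUT -b-> READ -a-> READ -b-> PASS -c-> PASS -c-> PASS -c-> PASS -b-> SHUT -a-> SHUT -c-> PASS -b-> SHUT -b-> READ -a-> READ -c-> SYNC -a-> SYNC -b-> READ -b-> PASS -a-> IDLE -a-> REST -a-> SHUT -a-> SHUT -c-> PASS

PASS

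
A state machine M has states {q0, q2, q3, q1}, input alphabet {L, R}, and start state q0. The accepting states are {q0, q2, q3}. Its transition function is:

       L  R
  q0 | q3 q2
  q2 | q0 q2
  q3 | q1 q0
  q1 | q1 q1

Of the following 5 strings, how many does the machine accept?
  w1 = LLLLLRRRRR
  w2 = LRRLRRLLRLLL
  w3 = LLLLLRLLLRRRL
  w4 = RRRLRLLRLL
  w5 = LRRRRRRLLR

w1: q0 → q3 → q1 → q1 → q1 → q1 → q1 → q1 → q1 → q1 → q1  → end q1, rejected
w2: q0 → q3 → q0 → q2 → q0 → q2 → q2 → q0 → q3 → q0 → q3 → q1 → q1  → end q1, rejected
w3: q0 → q3 → q1 → q1 → q1 → q1 → q1 → q1 → q1 → q1 → q1 → q1 → q1 → q1  → end q1, rejected
w4: q0 → q2 → q2 → q2 → q0 → q2 → q0 → q3 → q0 → q3 → q1  → end q1, rejected
w5: q0 → q3 → q0 → q2 → q2 → q2 → q2 → q2 → q0 → q3 → q0  → end q0, accepted

1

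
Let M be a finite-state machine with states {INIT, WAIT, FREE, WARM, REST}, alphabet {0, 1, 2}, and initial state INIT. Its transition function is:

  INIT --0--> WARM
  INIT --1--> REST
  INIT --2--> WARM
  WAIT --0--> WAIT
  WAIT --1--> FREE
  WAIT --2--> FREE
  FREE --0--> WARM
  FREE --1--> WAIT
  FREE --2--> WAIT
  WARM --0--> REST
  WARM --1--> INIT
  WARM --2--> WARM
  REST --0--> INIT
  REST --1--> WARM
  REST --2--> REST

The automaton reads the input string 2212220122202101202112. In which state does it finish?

Trace: INIT -2-> WARM -2-> WARM -1-> INIT -2-> WARM -2-> WARM -2-> WARM -0-> REST -1-> WARM -2-> WARM -2-> WARM -2-> WARM -0-> REST -2-> REST -1-> WARM -0-> REST -1-> WARM -2-> WARM -0-> REST -2-> REST -1-> WARM -1-> INIT -2-> WARM

WARM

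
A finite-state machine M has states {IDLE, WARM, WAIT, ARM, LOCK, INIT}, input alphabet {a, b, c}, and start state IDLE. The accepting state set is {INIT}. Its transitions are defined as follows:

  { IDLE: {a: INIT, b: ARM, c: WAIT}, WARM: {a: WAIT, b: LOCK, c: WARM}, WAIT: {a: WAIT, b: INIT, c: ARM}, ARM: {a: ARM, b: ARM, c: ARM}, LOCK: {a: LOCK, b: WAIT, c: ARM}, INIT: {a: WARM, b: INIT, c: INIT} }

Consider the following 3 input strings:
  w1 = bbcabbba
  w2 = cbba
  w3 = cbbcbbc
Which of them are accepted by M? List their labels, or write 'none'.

w3

w1: Trace: IDLE -b-> ARM -b-> ARM -c-> ARM -a-> ARM -b-> ARM -b-> ARM -b-> ARM -a-> ARM  → end ARM, rejected
w2: Trace: IDLE -c-> WAIT -b-> INIT -b-> INIT -a-> WARM  → end WARM, rejected
w3: Trace: IDLE -c-> WAIT -b-> INIT -b-> INIT -c-> INIT -b-> INIT -b-> INIT -c-> INIT  → end INIT, accepted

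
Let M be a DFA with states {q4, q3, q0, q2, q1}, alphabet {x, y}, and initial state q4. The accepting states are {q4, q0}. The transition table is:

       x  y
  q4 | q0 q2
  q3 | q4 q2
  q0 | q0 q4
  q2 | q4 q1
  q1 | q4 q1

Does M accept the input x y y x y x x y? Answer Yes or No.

q4 → q0 → q4 → q2 → q4 → q2 → q4 → q0 → q4
End state q4 is accepting.

Yes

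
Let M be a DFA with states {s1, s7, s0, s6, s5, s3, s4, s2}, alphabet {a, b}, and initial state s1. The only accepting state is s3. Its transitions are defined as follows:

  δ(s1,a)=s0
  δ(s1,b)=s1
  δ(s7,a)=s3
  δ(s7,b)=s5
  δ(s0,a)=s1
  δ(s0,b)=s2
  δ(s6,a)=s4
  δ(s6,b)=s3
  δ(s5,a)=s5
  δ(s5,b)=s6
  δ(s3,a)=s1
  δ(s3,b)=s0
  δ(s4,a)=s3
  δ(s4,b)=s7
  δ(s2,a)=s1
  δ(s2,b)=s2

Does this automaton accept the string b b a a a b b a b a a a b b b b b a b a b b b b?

start at s1
read 'b': s1 → s1
read 'b': s1 → s1
read 'a': s1 → s0
read 'a': s0 → s1
read 'a': s1 → s0
read 'b': s0 → s2
read 'b': s2 → s2
read 'a': s2 → s1
read 'b': s1 → s1
read 'a': s1 → s0
read 'a': s0 → s1
read 'a': s1 → s0
read 'b': s0 → s2
read 'b': s2 → s2
read 'b': s2 → s2
read 'b': s2 → s2
read 'b': s2 → s2
read 'a': s2 → s1
read 'b': s1 → s1
read 'a': s1 → s0
read 'b': s0 → s2
read 'b': s2 → s2
read 'b': s2 → s2
read 'b': s2 → s2
End state s2 is not accepting.

No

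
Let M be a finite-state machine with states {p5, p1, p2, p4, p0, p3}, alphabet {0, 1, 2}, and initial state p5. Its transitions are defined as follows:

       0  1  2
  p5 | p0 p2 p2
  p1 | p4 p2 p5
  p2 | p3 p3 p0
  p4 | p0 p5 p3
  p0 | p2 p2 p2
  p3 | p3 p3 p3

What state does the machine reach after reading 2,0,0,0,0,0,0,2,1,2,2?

start at p5
read '2': p5 → p2
read '0': p2 → p3
read '0': p3 → p3
read '0': p3 → p3
read '0': p3 → p3
read '0': p3 → p3
read '0': p3 → p3
read '2': p3 → p3
read '1': p3 → p3
read '2': p3 → p3
read '2': p3 → p3

p3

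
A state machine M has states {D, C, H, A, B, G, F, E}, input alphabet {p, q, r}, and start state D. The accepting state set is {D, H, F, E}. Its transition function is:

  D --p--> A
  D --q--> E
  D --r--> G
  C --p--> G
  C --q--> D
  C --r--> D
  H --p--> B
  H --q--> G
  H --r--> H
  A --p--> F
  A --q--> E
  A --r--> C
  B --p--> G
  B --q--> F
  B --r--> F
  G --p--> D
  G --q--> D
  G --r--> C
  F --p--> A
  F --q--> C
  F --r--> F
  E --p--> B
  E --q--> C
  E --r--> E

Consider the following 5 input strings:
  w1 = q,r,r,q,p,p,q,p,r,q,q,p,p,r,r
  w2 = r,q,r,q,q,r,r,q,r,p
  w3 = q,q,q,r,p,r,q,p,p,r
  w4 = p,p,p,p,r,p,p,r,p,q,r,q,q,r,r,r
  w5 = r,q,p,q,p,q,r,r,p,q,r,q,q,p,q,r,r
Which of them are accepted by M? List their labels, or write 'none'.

w1, w3, w4, w5

w1: Trace: D -q-> E -r-> E -r-> E -q-> C -p-> G -p-> D -q-> E -p-> B -r-> F -q-> C -q-> D -p-> A -p-> F -r-> F -r-> F  → end F, accepted
w2: Trace: D -r-> G -q-> D -r-> G -q-> D -q-> E -r-> E -r-> E -q-> C -r-> D -p-> A  → end A, rejected
w3: Trace: D -q-> E -q-> C -q-> D -r-> G -p-> D -r-> G -q-> D -p-> A -p-> F -r-> F  → end F, accepted
w4: Trace: D -p-> A -p-> F -p-> A -p-> F -r-> F -p-> A -p-> F -r-> F -p-> A -q-> E -r-> E -q-> C -q-> D -r-> G -r-> C -r-> D  → end D, accepted
w5: Trace: D -r-> G -q-> D -p-> A -q-> E -p-> B -q-> F -r-> F -r-> F -p-> A -q-> E -r-> E -q-> C -q-> D -p-> A -q-> E -r-> E -r-> E  → end E, accepted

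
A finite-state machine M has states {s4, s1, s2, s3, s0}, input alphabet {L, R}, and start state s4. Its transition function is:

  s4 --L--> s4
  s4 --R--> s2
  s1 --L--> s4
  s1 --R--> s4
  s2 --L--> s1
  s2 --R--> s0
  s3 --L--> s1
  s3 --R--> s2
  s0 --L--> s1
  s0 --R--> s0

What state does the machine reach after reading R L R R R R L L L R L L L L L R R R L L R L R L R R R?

s0

Trace: s4 -R-> s2 -L-> s1 -R-> s4 -R-> s2 -R-> s0 -R-> s0 -L-> s1 -L-> s4 -L-> s4 -R-> s2 -L-> s1 -L-> s4 -L-> s4 -L-> s4 -L-> s4 -R-> s2 -R-> s0 -R-> s0 -L-> s1 -L-> s4 -R-> s2 -L-> s1 -R-> s4 -L-> s4 -R-> s2 -R-> s0 -R-> s0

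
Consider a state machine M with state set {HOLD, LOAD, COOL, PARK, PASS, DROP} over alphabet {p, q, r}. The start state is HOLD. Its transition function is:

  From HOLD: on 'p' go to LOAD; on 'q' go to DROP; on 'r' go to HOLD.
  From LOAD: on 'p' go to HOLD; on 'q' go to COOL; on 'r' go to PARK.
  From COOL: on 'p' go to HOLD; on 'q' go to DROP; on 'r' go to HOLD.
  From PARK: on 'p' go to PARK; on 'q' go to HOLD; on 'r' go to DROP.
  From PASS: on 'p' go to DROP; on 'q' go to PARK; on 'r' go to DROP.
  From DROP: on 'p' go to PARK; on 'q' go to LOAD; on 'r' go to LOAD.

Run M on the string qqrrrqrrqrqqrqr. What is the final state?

start at HOLD
read 'q': HOLD → DROP
read 'q': DROP → LOAD
read 'r': LOAD → PARK
read 'r': PARK → DROP
read 'r': DROP → LOAD
read 'q': LOAD → COOL
read 'r': COOL → HOLD
read 'r': HOLD → HOLD
read 'q': HOLD → DROP
read 'r': DROP → LOAD
read 'q': LOAD → COOL
read 'q': COOL → DROP
read 'r': DROP → LOAD
read 'q': LOAD → COOL
read 'r': COOL → HOLD

HOLD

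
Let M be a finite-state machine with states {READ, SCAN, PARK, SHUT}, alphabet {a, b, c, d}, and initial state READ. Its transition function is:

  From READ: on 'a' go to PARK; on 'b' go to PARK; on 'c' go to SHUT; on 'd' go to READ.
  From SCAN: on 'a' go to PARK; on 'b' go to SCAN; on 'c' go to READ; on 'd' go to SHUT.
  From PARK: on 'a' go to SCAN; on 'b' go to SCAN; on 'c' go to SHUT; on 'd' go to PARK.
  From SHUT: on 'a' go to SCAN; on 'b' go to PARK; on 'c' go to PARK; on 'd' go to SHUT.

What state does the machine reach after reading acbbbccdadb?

PARK

READ → PARK → SHUT → PARK → SCAN → SCAN → READ → SHUT → SHUT → SCAN → SHUT → PARK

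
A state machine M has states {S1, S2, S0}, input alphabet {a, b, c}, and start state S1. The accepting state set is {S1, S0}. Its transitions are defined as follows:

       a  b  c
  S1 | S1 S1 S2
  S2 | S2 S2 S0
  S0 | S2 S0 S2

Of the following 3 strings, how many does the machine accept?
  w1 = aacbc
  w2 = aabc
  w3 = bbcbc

2

w1:
  start at S1
  read 'a': S1 → S1
  read 'a': S1 → S1
  read 'c': S1 → S2
  read 'b': S2 → S2
  read 'c': S2 → S0
  end S0, accepted
w2:
  start at S1
  read 'a': S1 → S1
  read 'a': S1 → S1
  read 'b': S1 → S1
  read 'c': S1 → S2
  end S2, rejected
w3:
  start at S1
  read 'b': S1 → S1
  read 'b': S1 → S1
  read 'c': S1 → S2
  read 'b': S2 → S2
  read 'c': S2 → S0
  end S0, accepted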